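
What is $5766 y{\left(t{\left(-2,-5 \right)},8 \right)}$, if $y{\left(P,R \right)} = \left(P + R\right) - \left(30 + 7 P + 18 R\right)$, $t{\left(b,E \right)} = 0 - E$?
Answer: $-1130136$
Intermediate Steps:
$t{\left(b,E \right)} = - E$
$y{\left(P,R \right)} = -30 - 17 R - 6 P$ ($y{\left(P,R \right)} = \left(P + R\right) - \left(30 + 7 P + 18 R\right) = -30 - 17 R - 6 P$)
$5766 y{\left(t{\left(-2,-5 \right)},8 \right)} = 5766 \left(-30 - 136 - 6 \left(\left(-1\right) \left(-5\right)\right)\right) = 5766 \left(-30 - 136 - 30\right) = 5766 \left(-196\right) = -1130136$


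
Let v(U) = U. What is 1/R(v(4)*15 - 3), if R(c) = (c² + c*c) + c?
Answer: 1/6555 ≈ 0.00015256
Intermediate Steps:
R(c) = c + 2*c² (R(c) = (c² + c²) + c = 2*c² + c = c + 2*c²)
1/R(v(4)*15 - 3) = 1/((4*15 - 3)*(1 + 2*(4*15 - 3))) = 1/((60 - 3)*(1 + 2*(60 - 3))) = 1/(57*(1 + 2*57)) = 1/(57*(1 + 114)) = 1/(57*115) = 1/6555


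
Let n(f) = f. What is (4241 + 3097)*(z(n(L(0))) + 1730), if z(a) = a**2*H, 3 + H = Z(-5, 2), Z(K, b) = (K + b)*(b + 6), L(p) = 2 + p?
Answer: 11902236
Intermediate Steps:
Z(K, b) = (6 + b)*(K + b) (Z(K, b) = (K + b)*(6 + b) = (6 + b)*(K + b))
H = -27 (H = -3 + (2**2 + 6*(-5) + 6*2 - 5*2) = -3 + (4 - 30 + 12 - 10) = -3 - 24 = -27)
z(a) = -27*a**2 (z(a) = a**2*(-27) = -27*a**2)
(4241 + 3097)*(z(n(L(0))) + 1730) = (4241 + 3097)*(-27*(2 + 0)**2 + 1730) = 7338*(-27*2**2 + 1730) = 7338*(-27*4 + 1730) = 7338*(-108 + 1730) = 7338*1622 = 11902236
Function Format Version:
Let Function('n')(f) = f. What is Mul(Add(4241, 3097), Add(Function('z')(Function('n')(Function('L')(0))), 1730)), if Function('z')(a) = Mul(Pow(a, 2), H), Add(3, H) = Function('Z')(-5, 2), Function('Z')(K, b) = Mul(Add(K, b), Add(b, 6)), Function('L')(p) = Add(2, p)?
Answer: 11902236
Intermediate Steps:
Function('Z')(K, b) = Mul(Add(6, b), Add(K, b)) (Function('Z')(K, b) = Mul(Add(K, b), Add(6, b)) = Mul(Add(6, b), Add(K, b)))
H = -27 (H = Add(-3, Add(Pow(2, 2), Mul(6, -5), Mul(6, 2), Mul(-5, 2))) = Add(-3, Add(4, -30, 12, -10)) = Add(-3, -24) = -27)
Function('z')(a) = Mul(-27, Pow(a, 2)) (Function('z')(a) = Mul(Pow(a, 2), -27) = Mul(-27, Pow(a, 2)))
Mul(Add(4241, 3097), Add(Function('z')(Function('n')(Function('L')(0))), 1730)) = Mul(Add(4241, 3097), Add(Mul(-27, Pow(Add(2, 0), 2)), 1730)) = Mul(7338, Add(Mul(-27, Pow(2, 2)), 1730)) = Mul(7338, Add(Mul(-27, 4), 1730)) = Mul(7338, Add(-108, 1730)) = Mul(7338, 1622) = 11902236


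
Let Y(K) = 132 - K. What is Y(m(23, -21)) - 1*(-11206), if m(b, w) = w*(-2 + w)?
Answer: 10855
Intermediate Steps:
Y(m(23, -21)) - 1*(-11206) = (132 - (-21)*(-2 - 21)) - 1*(-11206) = (132 - (-21)*(-23)) + 11206 = (132 - 1*483) + 11206 = (132 - 483) + 11206 = -351 + 11206 = 10855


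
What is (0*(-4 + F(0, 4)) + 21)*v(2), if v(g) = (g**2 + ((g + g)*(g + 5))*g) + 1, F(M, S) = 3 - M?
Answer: 1281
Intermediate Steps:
v(g) = 1 + g**2 + 2*g**2*(5 + g) (v(g) = (g**2 + ((2*g)*(5 + g))*g) + 1 = (g**2 + (2*g*(5 + g))*g) + 1 = (g**2 + 2*g**2*(5 + g)) + 1 = 1 + g**2 + 2*g**2*(5 + g))
(0*(-4 + F(0, 4)) + 21)*v(2) = (0*(-4 + (3 - 1*0)) + 21)*(1 + 2*2**3 + 11*2**2) = (0*(-4 + (3 + 0)) + 21)*(1 + 2*8 + 11*4) = (0*(-4 + 3) + 21)*(1 + 16 + 44) = (0*(-1) + 21)*61 = (0 + 21)*61 = 21*61 = 1281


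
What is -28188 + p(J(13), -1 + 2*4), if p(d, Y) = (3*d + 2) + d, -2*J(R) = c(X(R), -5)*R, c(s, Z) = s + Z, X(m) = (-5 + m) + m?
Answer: -28602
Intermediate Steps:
X(m) = -5 + 2*m
c(s, Z) = Z + s
J(R) = -R*(-10 + 2*R)/2 (J(R) = -(-5 + (-5 + 2*R))*R/2 = -(-10 + 2*R)*R/2 = -R*(-10 + 2*R)/2)
p(d, Y) = 2 + 4*d (p(d, Y) = (2 + 3*d) + d = 2 + 4*d)
-28188 + p(J(13), -1 + 2*4) = -28188 + (2 + 4*(13*(5 - 1*13))) = -28188 + (2 + 4*(13*(5 - 13))) = -28188 + (2 + 4*(13*(-8))) = -28188 + (2 + 4*(-104)) = -28188 + (2 - 416) = -28188 - 414 = -28602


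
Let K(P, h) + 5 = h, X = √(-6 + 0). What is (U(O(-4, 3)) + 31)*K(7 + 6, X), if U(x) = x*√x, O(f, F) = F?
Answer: -(5 - I*√6)*(31 + 3*√3) ≈ -180.98 + 88.662*I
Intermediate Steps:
X = I*√6 (X = √(-6) = I*√6 ≈ 2.4495*I)
U(x) = x^(3/2)
K(P, h) = -5 + h
(U(O(-4, 3)) + 31)*K(7 + 6, X) = (3^(3/2) + 31)*(-5 + I*√6) = (3*√3 + 31)*(-5 + I*√6) = (31 + 3*√3)*(-5 + I*√6) = (-5 + I*√6)*(31 + 3*√3)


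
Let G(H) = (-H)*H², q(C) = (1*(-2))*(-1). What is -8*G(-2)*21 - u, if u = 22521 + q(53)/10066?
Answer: -120112546/5033 ≈ -23865.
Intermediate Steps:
q(C) = 2 (q(C) = -2*(-1) = 2)
G(H) = -H³
u = 113348194/5033 (u = 22521 + 2/10066 = 22521 + 2*(1/10066) = 22521 + 1/5033 = 113348194/5033 ≈ 22521.)
-8*G(-2)*21 - u = -(-8)*(-2)³*21 - 1*113348194/5033 = -(-8)*(-8)*21 - 113348194/5033 = -8*8*21 - 113348194/5033 = -64*21 - 113348194/5033 = -1344 - 113348194/5033 = -120112546/5033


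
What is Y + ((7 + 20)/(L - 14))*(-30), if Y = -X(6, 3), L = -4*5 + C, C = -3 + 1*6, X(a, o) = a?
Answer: 624/31 ≈ 20.129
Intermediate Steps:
C = 3 (C = -3 + 6 = 3)
L = -17 (L = -4*5 + 3 = -20 + 3 = -17)
Y = -6 (Y = -1*6 = -6)
Y + ((7 + 20)/(L - 14))*(-30) = -6 + ((7 + 20)/(-17 - 14))*(-30) = -6 + (27/(-31))*(-30) = -6 + (27*(-1/31))*(-30) = -6 - 27/31*(-30) = -6 + 810/31 = 624/31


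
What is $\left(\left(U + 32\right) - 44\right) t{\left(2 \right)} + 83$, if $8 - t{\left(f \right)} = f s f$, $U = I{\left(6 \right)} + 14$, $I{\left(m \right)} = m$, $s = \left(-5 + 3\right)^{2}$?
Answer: $19$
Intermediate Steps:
$s = 4$ ($s = \left(-2\right)^{2} = 4$)
$U = 20$ ($U = 6 + 14 = 20$)
$t{\left(f \right)} = 8 - 4 f^{2}$ ($t{\left(f \right)} = 8 - f 4 f = 8 - 4 f f = 8 - 4 f^{2}$)
$\left(\left(U + 32\right) - 44\right) t{\left(2 \right)} + 83 = \left(\left(20 + 32\right) - 44\right) \left(8 - 4 \cdot 2^{2}\right) + 83 = \left(52 - 44\right) \left(8 - 16\right) + 83 = 8 \left(8 - 16\right) + 83 = 8 \left(-8\right) + 83 = -64 + 83 = 19$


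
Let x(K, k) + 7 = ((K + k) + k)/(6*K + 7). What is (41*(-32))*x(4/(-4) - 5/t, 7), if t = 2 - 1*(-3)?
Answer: 61664/5 ≈ 12333.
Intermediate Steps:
t = 5 (t = 2 + 3 = 5)
x(K, k) = -7 + (K + 2*k)/(7 + 6*K) (x(K, k) = -7 + ((K + k) + k)/(6*K + 7) = -7 + (K + 2*k)/(7 + 6*K))
(41*(-32))*x(4/(-4) - 5/t, 7) = (41*(-32))*((-49 - 41*(4/(-4) - 5/5) + 2*7)/(7 + 6*(4/(-4) - 5/5))) = -1312*(-49 - 41*(4*(-¼) - 5*⅕) + 14)/(7 + 6*(4*(-¼) - 5*⅕)) = -1312*(-49 - 41*(-1 - 1) + 14)/(7 + 6*(-1 - 1)) = -1312*(-49 - 41*(-2) + 14)/(7 + 6*(-2)) = -1312*(-49 + 82 + 14)/(7 - 12) = -1312*47/(-5) = -(-1312)*47/5 = -1312*(-47/5) = 61664/5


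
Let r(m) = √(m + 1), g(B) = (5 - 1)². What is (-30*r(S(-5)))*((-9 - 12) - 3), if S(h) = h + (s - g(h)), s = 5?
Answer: 720*I*√15 ≈ 2788.5*I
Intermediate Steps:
g(B) = 16 (g(B) = 4² = 16)
S(h) = -11 + h (S(h) = h + (5 - 1*16) = h + (5 - 16) = h - 11 = -11 + h)
r(m) = √(1 + m)
(-30*r(S(-5)))*((-9 - 12) - 3) = (-30*√(1 + (-11 - 5)))*((-9 - 12) - 3) = (-30*√(1 - 16))*(-21 - 3) = -30*I*√15*(-24) = 720*I*√15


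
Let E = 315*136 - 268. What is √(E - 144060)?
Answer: 4*I*√6343 ≈ 318.57*I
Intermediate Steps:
E = 42572 (E = 42840 - 268 = 42572)
√(E - 144060) = √(42572 - 144060) = √(-101488) = 4*I*√6343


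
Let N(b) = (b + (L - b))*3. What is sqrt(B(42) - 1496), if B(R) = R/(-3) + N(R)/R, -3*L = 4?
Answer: 4*I*sqrt(41622)/21 ≈ 38.86*I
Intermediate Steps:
L = -4/3 (L = -1/3*4 = -4/3 ≈ -1.3333)
N(b) = -4 (N(b) = (b + (-4/3 - b))*3 = -4/3*3 = -4)
B(R) = -4/R - R/3 (B(R) = R/(-3) - 4/R = R*(-1/3) - 4/R = -R/3 - 4/R = -4/R - R/3)
sqrt(B(42) - 1496) = sqrt((-4/42 - 1/3*42) - 1496) = sqrt((-4*1/42 - 14) - 1496) = sqrt((-2/21 - 14) - 1496) = sqrt(-296/21 - 1496) = sqrt(-31712/21) = 4*I*sqrt(41622)/21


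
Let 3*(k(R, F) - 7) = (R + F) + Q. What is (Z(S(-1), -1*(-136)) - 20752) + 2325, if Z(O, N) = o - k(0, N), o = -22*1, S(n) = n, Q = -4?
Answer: -18500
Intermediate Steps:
k(R, F) = 17/3 + F/3 + R/3 (k(R, F) = 7 + ((R + F) - 4)/3 = 7 + ((F + R) - 4)/3 = 7 + (-4 + F + R)/3 = 7 + (-4/3 + F/3 + R/3) = 17/3 + F/3 + R/3)
o = -22
Z(O, N) = -83/3 - N/3 (Z(O, N) = -22 - (17/3 + N/3 + (⅓)*0) = -22 - (17/3 + N/3 + 0) = -22 - (17/3 + N/3) = -22 + (-17/3 - N/3) = -83/3 - N/3)
(Z(S(-1), -1*(-136)) - 20752) + 2325 = ((-83/3 - (-1)*(-136)/3) - 20752) + 2325 = ((-83/3 - ⅓*136) - 20752) + 2325 = ((-83/3 - 136/3) - 20752) + 2325 = (-73 - 20752) + 2325 = -20825 + 2325 = -18500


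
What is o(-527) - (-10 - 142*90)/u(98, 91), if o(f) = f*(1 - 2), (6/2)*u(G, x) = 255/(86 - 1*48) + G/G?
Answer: 1612471/293 ≈ 5503.3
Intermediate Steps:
u(G, x) = 293/114 (u(G, x) = (255/(86 - 1*48) + G/G)/3 = (255/(86 - 48) + 1)/3 = (255/38 + 1)/3 = (⅓)*(293/38) = 293/114)
o(f) = -f (o(f) = f*(-1) = -f)
o(-527) - (-10 - 142*90)/u(98, 91) = -1*(-527) - (-10 - 142*90)/293/114 = 527 - (-10 - 12780)*114/293 = 527 - (-12790)*114/293 = 527 - 1*(-1458060/293) = 527 + 1458060/293 = 1612471/293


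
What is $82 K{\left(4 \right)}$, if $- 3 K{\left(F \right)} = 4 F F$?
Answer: $- \frac{5248}{3} \approx -1749.3$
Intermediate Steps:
$K{\left(F \right)} = - \frac{4 F^{2}}{3}$ ($K{\left(F \right)} = - \frac{4 F F}{3} = - \frac{4 F^{2}}{3}$)
$82 K{\left(4 \right)} = 82 \left(- \frac{4 \cdot 4^{2}}{3}\right) = 82 \left(\left(- \frac{4}{3}\right) 16\right) = 82 \left(- \frac{64}{3}\right) = - \frac{5248}{3}$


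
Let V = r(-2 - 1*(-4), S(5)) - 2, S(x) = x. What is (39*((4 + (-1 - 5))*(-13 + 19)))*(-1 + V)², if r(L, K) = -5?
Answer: -29952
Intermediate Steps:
V = -7 (V = -5 - 2 = -7)
(39*((4 + (-1 - 5))*(-13 + 19)))*(-1 + V)² = (39*((4 + (-1 - 5))*(-13 + 19)))*(-1 - 7)² = (39*((4 - 6)*6))*(-8)² = (39*(-2*6))*64 = (39*(-12))*64 = -468*64 = -29952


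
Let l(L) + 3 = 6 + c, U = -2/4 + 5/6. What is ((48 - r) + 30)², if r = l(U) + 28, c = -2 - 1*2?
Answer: 2601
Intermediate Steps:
c = -4 (c = -2 - 2 = -4)
U = ⅓ (U = -2*¼ + 5*(⅙) = -½ + ⅚ = ⅓ ≈ 0.33333)
l(L) = -1 (l(L) = -3 + (6 - 4) = -3 + 2 = -1)
r = 27 (r = -1 + 28 = 27)
((48 - r) + 30)² = ((48 - 1*27) + 30)² = ((48 - 27) + 30)² = (21 + 30)² = 51² = 2601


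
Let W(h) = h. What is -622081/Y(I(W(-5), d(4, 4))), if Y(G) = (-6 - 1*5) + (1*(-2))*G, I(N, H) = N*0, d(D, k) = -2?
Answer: 622081/11 ≈ 56553.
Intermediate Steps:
I(N, H) = 0
Y(G) = -11 - 2*G (Y(G) = (-6 - 5) - 2*G = -11 - 2*G)
-622081/Y(I(W(-5), d(4, 4))) = -622081/(-11 - 2*0) = -622081/(-11 + 0) = -622081/(-11) = -622081*(-1/11) = 622081/11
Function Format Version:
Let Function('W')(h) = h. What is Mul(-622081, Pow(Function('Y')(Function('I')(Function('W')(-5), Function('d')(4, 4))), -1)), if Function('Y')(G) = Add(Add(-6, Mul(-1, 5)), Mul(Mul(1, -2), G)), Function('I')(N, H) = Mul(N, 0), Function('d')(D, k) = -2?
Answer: Rational(622081, 11) ≈ 56553.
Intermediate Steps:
Function('I')(N, H) = 0
Function('Y')(G) = Add(-11, Mul(-2, G)) (Function('Y')(G) = Add(Add(-6, -5), Mul(-2, G)) = Add(-11, Mul(-2, G)))
Mul(-622081, Pow(Function('Y')(Function('I')(Function('W')(-5), Function('d')(4, 4))), -1)) = Mul(-622081, Pow(Add(-11, Mul(-2, 0)), -1)) = Mul(-622081, Pow(Add(-11, 0), -1)) = Mul(-622081, Pow(-11, -1)) = Mul(-622081, Rational(-1, 11)) = Rational(622081, 11)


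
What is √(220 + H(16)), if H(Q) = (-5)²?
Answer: 7*√5 ≈ 15.652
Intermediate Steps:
H(Q) = 25
√(220 + H(16)) = √(220 + 25) = √245 = 7*√5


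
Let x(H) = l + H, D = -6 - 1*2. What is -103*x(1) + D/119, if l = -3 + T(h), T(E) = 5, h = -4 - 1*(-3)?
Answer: -36779/119 ≈ -309.07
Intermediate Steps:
h = -1 (h = -4 + 3 = -1)
D = -8 (D = -6 - 2 = -8)
l = 2 (l = -3 + 5 = 2)
x(H) = 2 + H
-103*x(1) + D/119 = -103*(2 + 1) - 8/119 = -103*3 - 8*1/119 = -309 - 8/119 = -36779/119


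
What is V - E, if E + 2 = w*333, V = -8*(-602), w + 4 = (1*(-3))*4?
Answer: 10146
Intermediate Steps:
w = -16 (w = -4 + (1*(-3))*4 = -4 - 3*4 = -4 - 12 = -16)
V = 4816
E = -5330 (E = -2 - 16*333 = -2 - 5328 = -5330)
V - E = 4816 - 1*(-5330) = 4816 + 5330 = 10146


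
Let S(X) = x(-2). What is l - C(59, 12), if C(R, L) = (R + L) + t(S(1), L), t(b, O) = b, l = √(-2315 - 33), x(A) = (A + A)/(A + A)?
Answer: -72 + 2*I*√587 ≈ -72.0 + 48.456*I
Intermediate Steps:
x(A) = 1 (x(A) = (2*A)/((2*A)) = (2*A)*(1/(2*A)) = 1)
S(X) = 1
l = 2*I*√587 (l = √(-2348) = 2*I*√587 ≈ 48.456*I)
C(R, L) = 1 + L + R (C(R, L) = (R + L) + 1 = (L + R) + 1 = 1 + L + R)
l - C(59, 12) = 2*I*√587 - (1 + 12 + 59) = 2*I*√587 - 1*72 = 2*I*√587 - 72 = -72 + 2*I*√587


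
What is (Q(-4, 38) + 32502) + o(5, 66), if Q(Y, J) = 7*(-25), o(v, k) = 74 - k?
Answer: 32335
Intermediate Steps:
Q(Y, J) = -175
(Q(-4, 38) + 32502) + o(5, 66) = (-175 + 32502) + (74 - 1*66) = 32327 + (74 - 66) = 32327 + 8 = 32335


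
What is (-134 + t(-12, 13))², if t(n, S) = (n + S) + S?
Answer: 14400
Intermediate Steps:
t(n, S) = n + 2*S (t(n, S) = (S + n) + S = n + 2*S)
(-134 + t(-12, 13))² = (-134 + (-12 + 2*13))² = (-134 + (-12 + 26))² = (-134 + 14)² = (-120)² = 14400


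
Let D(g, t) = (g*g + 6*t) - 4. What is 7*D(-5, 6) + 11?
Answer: 410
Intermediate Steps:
D(g, t) = -4 + g² + 6*t (D(g, t) = (g² + 6*t) - 4 = -4 + g² + 6*t)
7*D(-5, 6) + 11 = 7*(-4 + (-5)² + 6*6) + 11 = 7*(-4 + 25 + 36) + 11 = 7*57 + 11 = 399 + 11 = 410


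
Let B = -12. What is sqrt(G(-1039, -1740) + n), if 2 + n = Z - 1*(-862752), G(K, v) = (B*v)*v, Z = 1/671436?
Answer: I*sqrt(444169726516005549)/111906 ≈ 5955.5*I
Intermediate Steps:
Z = 1/671436 ≈ 1.4893e-6
G(K, v) = -12*v**2 (G(K, v) = (-12*v)*v = -12*v**2)
n = 579281409001/671436 (n = -2 + (1/671436 - 1*(-862752)) = -2 + (1/671436 + 862752) = -2 + 579282751873/671436 = 579281409001/671436 ≈ 8.6275e+5)
sqrt(G(-1039, -1740) + n) = sqrt(-12*(-1740)**2 + 579281409001/671436) = sqrt(-12*3027600 + 579281409001/671436) = sqrt(-36331200 + 579281409001/671436) = sqrt(-23814794194199/671436) = I*sqrt(444169726516005549)/111906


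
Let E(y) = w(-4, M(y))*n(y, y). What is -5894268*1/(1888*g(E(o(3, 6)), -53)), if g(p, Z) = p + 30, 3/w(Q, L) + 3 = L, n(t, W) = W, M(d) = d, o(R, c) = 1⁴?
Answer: -491189/4484 ≈ -109.54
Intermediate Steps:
o(R, c) = 1
w(Q, L) = 3/(-3 + L)
E(y) = 3*y/(-3 + y) (E(y) = (3/(-3 + y))*y = 3*y/(-3 + y))
g(p, Z) = 30 + p
-5894268*1/(1888*g(E(o(3, 6)), -53)) = -5894268*1/(1888*(30 + 3*1/(-3 + 1))) = -5894268*1/(1888*(30 + 3*1/(-2))) = -5894268*1/(1888*(30 + 3*1*(-½))) = -5894268*1/(1888*(30 - 3/2)) = -5894268/((57/2)*1888) = -5894268/53808 = -5894268*1/53808 = -491189/4484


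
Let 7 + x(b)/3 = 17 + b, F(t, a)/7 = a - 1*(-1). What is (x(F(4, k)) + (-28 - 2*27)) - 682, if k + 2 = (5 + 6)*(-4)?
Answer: -1679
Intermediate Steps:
k = -46 (k = -2 + (5 + 6)*(-4) = -2 + 11*(-4) = -2 - 44 = -46)
F(t, a) = 7 + 7*a (F(t, a) = 7*(a - 1*(-1)) = 7*(a + 1) = 7*(1 + a) = 7 + 7*a)
x(b) = 30 + 3*b (x(b) = -21 + 3*(17 + b) = -21 + (51 + 3*b) = 30 + 3*b)
(x(F(4, k)) + (-28 - 2*27)) - 682 = ((30 + 3*(7 + 7*(-46))) + (-28 - 2*27)) - 682 = ((30 + 3*(7 - 322)) + (-28 - 54)) - 682 = ((30 + 3*(-315)) - 82) - 682 = ((30 - 945) - 82) - 682 = (-915 - 82) - 682 = -997 - 682 = -1679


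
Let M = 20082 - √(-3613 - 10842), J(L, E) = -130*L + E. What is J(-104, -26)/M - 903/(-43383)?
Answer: 4040129547067/5832138349519 + 94458*I*√295/403301179 ≈ 0.69274 + 0.0040227*I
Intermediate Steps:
J(L, E) = E - 130*L
M = 20082 - 7*I*√295 (M = 20082 - √(-14455) = 20082 - 7*I*√295 ≈ 20082.0 - 120.23*I)
J(-104, -26)/M - 903/(-43383) = (-26 - 130*(-104))/(20082 - 7*I*√295) - 903/(-43383) = (-26 + 13520)/(20082 - 7*I*√295) - 903*(-1/43383) = 13494/(20082 - 7*I*√295) + 301/14461 = 301/14461 + 13494/(20082 - 7*I*√295)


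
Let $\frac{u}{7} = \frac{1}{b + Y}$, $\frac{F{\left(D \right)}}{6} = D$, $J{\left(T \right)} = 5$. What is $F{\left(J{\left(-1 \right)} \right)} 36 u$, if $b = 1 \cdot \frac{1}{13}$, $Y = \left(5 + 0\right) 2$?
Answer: $\frac{98280}{131} \approx 750.23$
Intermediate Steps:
$F{\left(D \right)} = 6 D$
$Y = 10$ ($Y = 5 \cdot 2 = 10$)
$b = \frac{1}{13}$ ($b = 1 \cdot \frac{1}{13} = \frac{1}{13} \approx 0.076923$)
$u = \frac{91}{131}$ ($u = \frac{7}{\frac{1}{13} + 10} = \frac{7}{\frac{131}{13}} = 7 \cdot \frac{13}{131} = \frac{91}{131} \approx 0.69466$)
$F{\left(J{\left(-1 \right)} \right)} 36 u = 6 \cdot 5 \cdot 36 \cdot \frac{91}{131} = 30 \cdot 36 \cdot \frac{91}{131} = 1080 \cdot \frac{91}{131} = \frac{98280}{131}$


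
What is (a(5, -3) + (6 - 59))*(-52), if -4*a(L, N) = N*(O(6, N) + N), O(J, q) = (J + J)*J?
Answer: 65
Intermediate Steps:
O(J, q) = 2*J² (O(J, q) = (2*J)*J = 2*J²)
a(L, N) = -N*(72 + N)/4 (a(L, N) = -N*(2*6² + N)/4 = -N*(2*36 + N)/4 = -N*(72 + N)/4)
(a(5, -3) + (6 - 59))*(-52) = (-¼*(-3)*(72 - 3) + (6 - 59))*(-52) = (-¼*(-3)*69 - 53)*(-52) = (207/4 - 53)*(-52) = -5/4*(-52) = 65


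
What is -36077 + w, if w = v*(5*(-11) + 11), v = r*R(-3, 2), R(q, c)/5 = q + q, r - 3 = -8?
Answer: -42677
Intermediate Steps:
r = -5 (r = 3 - 8 = -5)
R(q, c) = 10*q (R(q, c) = 5*(q + q) = 5*(2*q) = 10*q)
v = 150 (v = -50*(-3) = -5*(-30) = 150)
w = -6600 (w = 150*(5*(-11) + 11) = 150*(-55 + 11) = 150*(-44) = -6600)
-36077 + w = -36077 - 6600 = -42677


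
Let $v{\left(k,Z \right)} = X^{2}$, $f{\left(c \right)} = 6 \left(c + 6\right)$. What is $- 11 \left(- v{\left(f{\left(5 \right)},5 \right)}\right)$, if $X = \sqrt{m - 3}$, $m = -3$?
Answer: $-66$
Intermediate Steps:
$f{\left(c \right)} = 36 + 6 c$ ($f{\left(c \right)} = 6 \left(6 + c\right) = 36 + 6 c$)
$X = i \sqrt{6}$ ($X = \sqrt{-3 - 3} = \sqrt{-6} = i \sqrt{6} \approx 2.4495 i$)
$v{\left(k,Z \right)} = -6$ ($v{\left(k,Z \right)} = \left(i \sqrt{6}\right)^{2} = -6$)
$- 11 \left(- v{\left(f{\left(5 \right)},5 \right)}\right) = - 11 \left(\left(-1\right) \left(-6\right)\right) = \left(-11\right) 6 = -66$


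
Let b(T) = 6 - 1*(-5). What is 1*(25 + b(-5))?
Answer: 36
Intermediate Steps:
b(T) = 11 (b(T) = 6 + 5 = 11)
1*(25 + b(-5)) = 1*(25 + 11) = 1*36 = 36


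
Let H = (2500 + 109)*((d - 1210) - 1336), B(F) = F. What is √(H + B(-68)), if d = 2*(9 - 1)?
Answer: I*√6600838 ≈ 2569.2*I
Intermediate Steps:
d = 16 (d = 2*8 = 16)
H = -6600770 (H = (2500 + 109)*((16 - 1210) - 1336) = 2609*(-1194 - 1336) = 2609*(-2530) = -6600770)
√(H + B(-68)) = √(-6600770 - 68) = √(-6600838) = I*√6600838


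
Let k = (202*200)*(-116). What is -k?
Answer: 4686400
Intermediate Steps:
k = -4686400 (k = 40400*(-116) = -4686400)
-k = -1*(-4686400) = 4686400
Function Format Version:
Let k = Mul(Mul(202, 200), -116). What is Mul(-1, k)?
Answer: 4686400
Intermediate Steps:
k = -4686400 (k = Mul(40400, -116) = -4686400)
Mul(-1, k) = Mul(-1, -4686400) = 4686400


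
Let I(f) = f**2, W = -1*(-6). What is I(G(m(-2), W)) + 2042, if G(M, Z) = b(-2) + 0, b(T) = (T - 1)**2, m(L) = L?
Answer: 2123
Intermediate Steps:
b(T) = (-1 + T)**2
W = 6
G(M, Z) = 9 (G(M, Z) = (-1 - 2)**2 + 0 = (-3)**2 + 0 = 9 + 0 = 9)
I(G(m(-2), W)) + 2042 = 9**2 + 2042 = 81 + 2042 = 2123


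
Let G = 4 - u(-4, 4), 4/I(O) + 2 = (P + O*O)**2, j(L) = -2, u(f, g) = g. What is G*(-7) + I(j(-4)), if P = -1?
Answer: 4/7 ≈ 0.57143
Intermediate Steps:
I(O) = 4/(-2 + (-1 + O**2)**2) (I(O) = 4/(-2 + (-1 + O*O)**2) = 4/(-2 + (-1 + O**2)**2))
G = 0 (G = 4 - 1*4 = 4 - 4 = 0)
G*(-7) + I(j(-4)) = 0*(-7) + 4/(-2 + (-1 + (-2)**2)**2) = 0 + 4/(-2 + (-1 + 4)**2) = 0 + 4/(-2 + 3**2) = 0 + 4/(-2 + 9) = 0 + 4/7 = 4/7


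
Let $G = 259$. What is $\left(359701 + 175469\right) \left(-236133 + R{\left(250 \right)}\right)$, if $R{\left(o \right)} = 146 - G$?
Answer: $-126431771820$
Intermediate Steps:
$R{\left(o \right)} = -113$ ($R{\left(o \right)} = 146 - 259 = -113$)
$\left(359701 + 175469\right) \left(-236133 + R{\left(250 \right)}\right) = \left(359701 + 175469\right) \left(-236133 - 113\right) = 535170 \left(-236246\right) = -126431771820$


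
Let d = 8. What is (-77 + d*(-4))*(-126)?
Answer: 13734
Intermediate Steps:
(-77 + d*(-4))*(-126) = (-77 + 8*(-4))*(-126) = (-77 - 32)*(-126) = -109*(-126) = 13734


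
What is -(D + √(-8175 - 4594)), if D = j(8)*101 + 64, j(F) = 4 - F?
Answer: 340 - 113*I ≈ 340.0 - 113.0*I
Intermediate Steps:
D = -340 (D = (4 - 1*8)*101 + 64 = (4 - 8)*101 + 64 = -4*101 + 64 = -404 + 64 = -340)
-(D + √(-8175 - 4594)) = -(-340 + √(-8175 - 4594)) = -(-340 + √(-12769)) = -(-340 + 113*I) = 340 - 113*I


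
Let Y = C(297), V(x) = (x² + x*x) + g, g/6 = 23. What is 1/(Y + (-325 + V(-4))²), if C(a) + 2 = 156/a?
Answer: 99/2378329 ≈ 4.1626e-5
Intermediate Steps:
g = 138 (g = 6*23 = 138)
C(a) = -2 + 156/a
V(x) = 138 + 2*x² (V(x) = (x² + x*x) + 138 = (x² + x²) + 138 = 2*x² + 138 = 138 + 2*x²)
Y = -146/99 (Y = -2 + 156/297 = -2 + 156*(1/297) = -2 + 52/99 = -146/99 ≈ -1.4747)
1/(Y + (-325 + V(-4))²) = 1/(-146/99 + (-325 + (138 + 2*(-4)²))²) = 1/(-146/99 + (-325 + (138 + 2*16))²) = 1/(-146/99 + (-325 + (138 + 32))²) = 1/(-146/99 + (-325 + 170)²) = 1/(-146/99 + (-155)²) = 1/(-146/99 + 24025) = 1/(2378329/99) = 99/2378329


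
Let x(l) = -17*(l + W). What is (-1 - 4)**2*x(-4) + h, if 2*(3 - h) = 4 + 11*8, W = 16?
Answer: -5143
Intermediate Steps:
x(l) = -272 - 17*l (x(l) = -17*(l + 16) = -17*(16 + l) = -272 - 17*l)
h = -43 (h = 3 - (4 + 11*8)/2 = 3 - (4 + 88)/2 = 3 - 1/2*92 = 3 - 46 = -43)
(-1 - 4)**2*x(-4) + h = (-1 - 4)**2*(-272 - 17*(-4)) - 43 = (-5)**2*(-272 + 68) - 43 = 25*(-204) - 43 = -5100 - 43 = -5143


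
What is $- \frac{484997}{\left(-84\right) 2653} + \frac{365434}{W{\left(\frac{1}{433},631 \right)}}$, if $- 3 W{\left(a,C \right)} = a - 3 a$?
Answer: $\frac{52893785185313}{222852} \approx 2.3735 \cdot 10^{8}$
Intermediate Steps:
$W{\left(a,C \right)} = \frac{2 a}{3}$ ($W{\left(a,C \right)} = - \frac{a - 3 a}{3} = - \frac{\left(-2\right) a}{3} = \frac{2 a}{3}$)
$- \frac{484997}{\left(-84\right) 2653} + \frac{365434}{W{\left(\frac{1}{433},631 \right)}} = - \frac{484997}{\left(-84\right) 2653} + \frac{365434}{\frac{2}{3} \cdot \frac{1}{433}} = - \frac{484997}{-222852} + \frac{365434}{\frac{2}{3} \cdot \frac{1}{433}} = \left(-484997\right) \left(- \frac{1}{222852}\right) + \frac{365434}{\frac{2}{1299}} = \frac{484997}{222852} + 365434 \cdot \frac{1299}{2} = \frac{484997}{222852} + 237349383 = \frac{52893785185313}{222852}$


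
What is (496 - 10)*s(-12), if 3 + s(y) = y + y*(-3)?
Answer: 10206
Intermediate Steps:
s(y) = -3 - 2*y (s(y) = -3 + (y + y*(-3)) = -3 + (y - 3*y) = -3 - 2*y)
(496 - 10)*s(-12) = (496 - 10)*(-3 - 2*(-12)) = 486*(-3 + 24) = 486*21 = 10206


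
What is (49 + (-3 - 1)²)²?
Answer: 4225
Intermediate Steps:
(49 + (-3 - 1)²)² = (49 + (-4)²)² = (49 + 16)² = 65² = 4225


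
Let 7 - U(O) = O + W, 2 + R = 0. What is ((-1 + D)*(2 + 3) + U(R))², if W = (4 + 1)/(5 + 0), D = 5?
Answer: 784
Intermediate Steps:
W = 1 (W = 5/5 = 5*(⅕) = 1)
R = -2 (R = -2 + 0 = -2)
U(O) = 6 - O (U(O) = 7 - (O + 1) = 7 - (1 + O) = 7 + (-1 - O) = 6 - O)
((-1 + D)*(2 + 3) + U(R))² = ((-1 + 5)*(2 + 3) + (6 - 1*(-2)))² = (4*5 + (6 + 2))² = (20 + 8)² = 28² = 784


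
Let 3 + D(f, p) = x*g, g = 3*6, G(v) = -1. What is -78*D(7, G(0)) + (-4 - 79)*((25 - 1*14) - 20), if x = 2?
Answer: -1827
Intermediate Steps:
g = 18
D(f, p) = 33 (D(f, p) = -3 + 2*18 = -3 + 36 = 33)
-78*D(7, G(0)) + (-4 - 79)*((25 - 1*14) - 20) = -78*33 + (-4 - 79)*((25 - 1*14) - 20) = -2574 - 83*((25 - 14) - 20) = -2574 - 83*(11 - 20) = -2574 - 83*(-9) = -2574 + 747 = -1827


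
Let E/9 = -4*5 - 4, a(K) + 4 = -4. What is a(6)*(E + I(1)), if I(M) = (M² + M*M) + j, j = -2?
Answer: 1728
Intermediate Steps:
a(K) = -8 (a(K) = -4 - 4 = -8)
E = -216 (E = 9*(-4*5 - 4) = 9*(-20 - 4) = 9*(-24) = -216)
I(M) = -2 + 2*M² (I(M) = (M² + M*M) - 2 = (M² + M²) - 2 = 2*M² - 2 = -2 + 2*M²)
a(6)*(E + I(1)) = -8*(-216 + (-2 + 2*1²)) = -8*(-216 + (-2 + 2*1)) = -8*(-216 + (-2 + 2)) = -8*(-216 + 0) = -8*(-216) = 1728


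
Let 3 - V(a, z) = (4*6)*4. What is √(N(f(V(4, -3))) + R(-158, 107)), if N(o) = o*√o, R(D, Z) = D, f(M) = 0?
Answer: I*√158 ≈ 12.57*I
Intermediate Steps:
V(a, z) = -93 (V(a, z) = 3 - 4*6*4 = 3 - 24*4 = 3 - 1*96 = 3 - 96 = -93)
N(o) = o^(3/2)
√(N(f(V(4, -3))) + R(-158, 107)) = √(0^(3/2) - 158) = √(0 - 158) = √(-158) = I*√158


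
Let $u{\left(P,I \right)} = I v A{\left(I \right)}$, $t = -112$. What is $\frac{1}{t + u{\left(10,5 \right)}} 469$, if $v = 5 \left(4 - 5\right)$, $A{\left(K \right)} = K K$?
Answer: $- \frac{7}{11} \approx -0.63636$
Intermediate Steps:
$A{\left(K \right)} = K^{2}$
$v = -5$ ($v = 5 \left(-1\right) = -5$)
$u{\left(P,I \right)} = - 5 I^{3}$ ($u{\left(P,I \right)} = I \left(-5\right) I^{2} = - 5 I I^{2} = - 5 I^{3}$)
$\frac{1}{t + u{\left(10,5 \right)}} 469 = \frac{1}{-112 - 5 \cdot 5^{3}} \cdot 469 = \frac{1}{-112 - 625} \cdot 469 = \frac{1}{-737} \cdot 469 = \left(- \frac{1}{737}\right) 469 = - \frac{7}{11}$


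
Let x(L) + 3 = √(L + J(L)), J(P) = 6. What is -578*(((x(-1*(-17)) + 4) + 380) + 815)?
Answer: -691288 - 578*√23 ≈ -6.9406e+5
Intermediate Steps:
x(L) = -3 + √(6 + L) (x(L) = -3 + √(L + 6) = -3 + √(6 + L))
-578*(((x(-1*(-17)) + 4) + 380) + 815) = -578*((((-3 + √(6 - 1*(-17))) + 4) + 380) + 815) = -578*((((-3 + √(6 + 17)) + 4) + 380) + 815) = -578*((((-3 + √23) + 4) + 380) + 815) = -578*(((1 + √23) + 380) + 815) = -578*((381 + √23) + 815) = -578*(1196 + √23) = -691288 - 578*√23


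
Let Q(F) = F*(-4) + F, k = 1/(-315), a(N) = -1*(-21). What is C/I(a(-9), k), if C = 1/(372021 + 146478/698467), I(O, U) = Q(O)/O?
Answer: -698467/779533614855 ≈ -8.9601e-7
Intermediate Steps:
a(N) = 21
k = -1/315 ≈ -0.0031746
Q(F) = -3*F (Q(F) = -4*F + F = -3*F)
I(O, U) = -3 (I(O, U) = (-3*O)/O = -3)
C = 698467/259844538285 (C = 1/(372021 + 146478*(1/698467)) = 1/(372021 + 146478/698467) = 1/(259844538285/698467) = 698467/259844538285 ≈ 2.6880e-6)
C/I(a(-9), k) = (698467/259844538285)/(-3) = (698467/259844538285)*(-⅓) = -698467/779533614855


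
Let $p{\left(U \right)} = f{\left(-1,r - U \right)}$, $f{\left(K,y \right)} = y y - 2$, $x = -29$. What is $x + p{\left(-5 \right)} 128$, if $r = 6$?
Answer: $15203$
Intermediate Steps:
$f{\left(K,y \right)} = -2 + y^{2}$ ($f{\left(K,y \right)} = y^{2} - 2 = -2 + y^{2}$)
$p{\left(U \right)} = -2 + \left(6 - U\right)^{2}$
$x + p{\left(-5 \right)} 128 = -29 + \left(-2 + \left(-6 - 5\right)^{2}\right) 128 = -29 + \left(-2 + \left(-11\right)^{2}\right) 128 = -29 + \left(-2 + 121\right) 128 = -29 + 119 \cdot 128 = -29 + 15232 = 15203$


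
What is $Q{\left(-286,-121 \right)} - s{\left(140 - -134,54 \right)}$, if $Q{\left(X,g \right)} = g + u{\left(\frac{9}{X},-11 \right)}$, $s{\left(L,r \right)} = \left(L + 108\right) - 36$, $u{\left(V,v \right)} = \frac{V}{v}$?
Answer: $- \frac{1469173}{3146} \approx -467.0$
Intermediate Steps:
$s{\left(L,r \right)} = 72 + L$ ($s{\left(L,r \right)} = \left(108 + L\right) - 36 = 72 + L$)
$Q{\left(X,g \right)} = g - \frac{9}{11 X}$ ($Q{\left(X,g \right)} = g + \frac{9 \frac{1}{X}}{-11} = g + \frac{9}{X} \left(- \frac{1}{11}\right) = g - \frac{9}{11 X}$)
$Q{\left(-286,-121 \right)} - s{\left(140 - -134,54 \right)} = \left(-121 - \frac{9}{11 \left(-286\right)}\right) - \left(72 + \left(140 - -134\right)\right) = \left(-121 - - \frac{9}{3146}\right) - \left(72 + \left(140 + 134\right)\right) = \left(-121 + \frac{9}{3146}\right) - \left(72 + 274\right) = - \frac{380657}{3146} - 346 = - \frac{1469173}{3146}$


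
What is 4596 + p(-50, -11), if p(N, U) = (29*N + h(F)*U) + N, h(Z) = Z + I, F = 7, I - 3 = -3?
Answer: 3019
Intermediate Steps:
I = 0 (I = 3 - 3 = 0)
h(Z) = Z (h(Z) = Z + 0 = Z)
p(N, U) = 7*U + 30*N (p(N, U) = (29*N + 7*U) + N = (7*U + 29*N) + N = 7*U + 30*N)
4596 + p(-50, -11) = 4596 + (7*(-11) + 30*(-50)) = 4596 + (-77 - 1500) = 4596 - 1577 = 3019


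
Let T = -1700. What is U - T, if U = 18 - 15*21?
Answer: 1403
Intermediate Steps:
U = -297 (U = 18 - 315 = -297)
U - T = -297 - 1*(-1700) = -297 + 1700 = 1403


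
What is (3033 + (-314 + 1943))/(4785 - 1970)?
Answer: 4662/2815 ≈ 1.6561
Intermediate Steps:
(3033 + (-314 + 1943))/(4785 - 1970) = (3033 + 1629)/2815 = 4662*(1/2815) = 4662/2815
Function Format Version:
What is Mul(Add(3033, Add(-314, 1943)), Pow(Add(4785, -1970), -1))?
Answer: Rational(4662, 2815) ≈ 1.6561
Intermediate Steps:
Mul(Add(3033, Add(-314, 1943)), Pow(Add(4785, -1970), -1)) = Mul(Add(3033, 1629), Pow(2815, -1)) = Mul(4662, Rational(1, 2815)) = Rational(4662, 2815)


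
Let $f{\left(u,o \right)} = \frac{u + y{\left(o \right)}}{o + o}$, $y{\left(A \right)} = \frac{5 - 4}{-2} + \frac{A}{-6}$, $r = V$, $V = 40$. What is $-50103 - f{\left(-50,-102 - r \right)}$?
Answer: $- \frac{85375673}{1704} \approx -50103.0$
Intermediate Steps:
$r = 40$
$y{\left(A \right)} = - \frac{1}{2} - \frac{A}{6}$ ($y{\left(A \right)} = 1 \left(- \frac{1}{2}\right) + A \left(- \frac{1}{6}\right) = - \frac{1}{2} - \frac{A}{6}$)
$f{\left(u,o \right)} = \frac{- \frac{1}{2} + u - \frac{o}{6}}{2 o}$ ($f{\left(u,o \right)} = \frac{u - \left(\frac{1}{2} + \frac{o}{6}\right)}{o + o} = \frac{- \frac{1}{2} + u - \frac{o}{6}}{2 o}$)
$-50103 - f{\left(-50,-102 - r \right)} = -50103 - \frac{-3 - \left(-102 - 40\right) + 6 \left(-50\right)}{12 \left(-102 - 40\right)} = -50103 - \frac{-3 - \left(-102 - 40\right) - 300}{12 \left(-102 - 40\right)} = -50103 - \frac{-3 - -142 - 300}{12 \left(-142\right)} = -50103 - \frac{1}{12} \left(- \frac{1}{142}\right) \left(-3 + 142 - 300\right) = -50103 - \frac{1}{12} \left(- \frac{1}{142}\right) \left(-161\right) = -50103 - \frac{161}{1704} = - \frac{85375673}{1704}$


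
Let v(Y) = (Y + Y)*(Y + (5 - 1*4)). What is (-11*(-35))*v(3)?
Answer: 9240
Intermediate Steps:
v(Y) = 2*Y*(1 + Y) (v(Y) = (2*Y)*(Y + (5 - 4)) = (2*Y)*(Y + 1) = (2*Y)*(1 + Y) = 2*Y*(1 + Y))
(-11*(-35))*v(3) = (-11*(-35))*(2*3*(1 + 3)) = 385*(2*3*4) = 385*24 = 9240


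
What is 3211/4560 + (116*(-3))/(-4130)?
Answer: 78149/99120 ≈ 0.78843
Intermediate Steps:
3211/4560 + (116*(-3))/(-4130) = 3211*(1/4560) - 348*(-1/4130) = 169/240 + 174/2065 = 78149/99120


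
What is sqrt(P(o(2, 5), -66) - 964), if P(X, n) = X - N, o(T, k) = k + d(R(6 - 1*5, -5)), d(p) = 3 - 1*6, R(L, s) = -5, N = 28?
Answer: 3*I*sqrt(110) ≈ 31.464*I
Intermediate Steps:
d(p) = -3 (d(p) = 3 - 6 = -3)
o(T, k) = -3 + k (o(T, k) = k - 3 = -3 + k)
P(X, n) = -28 + X (P(X, n) = X - 1*28 = X - 28 = -28 + X)
sqrt(P(o(2, 5), -66) - 964) = sqrt((-28 + (-3 + 5)) - 964) = sqrt((-28 + 2) - 964) = sqrt(-26 - 964) = sqrt(-990) = 3*I*sqrt(110)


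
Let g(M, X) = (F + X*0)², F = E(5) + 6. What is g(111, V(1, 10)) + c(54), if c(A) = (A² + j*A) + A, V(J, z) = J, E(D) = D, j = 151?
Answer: 11245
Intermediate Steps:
F = 11 (F = 5 + 6 = 11)
g(M, X) = 121 (g(M, X) = (11 + X*0)² = (11 + 0)² = 11² = 121)
c(A) = A² + 152*A (c(A) = (A² + 151*A) + A = A² + 152*A)
g(111, V(1, 10)) + c(54) = 121 + 54*(152 + 54) = 121 + 54*206 = 121 + 11124 = 11245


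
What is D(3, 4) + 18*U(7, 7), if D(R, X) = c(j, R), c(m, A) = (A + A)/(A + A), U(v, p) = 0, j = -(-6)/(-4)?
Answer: 1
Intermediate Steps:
j = -3/2 (j = -(-6)*(-1)/4 = -2*¾ = -3/2 ≈ -1.5000)
c(m, A) = 1 (c(m, A) = (2*A)/((2*A)) = (2*A)*(1/(2*A)) = 1)
D(R, X) = 1
D(3, 4) + 18*U(7, 7) = 1 + 18*0 = 1 + 0 = 1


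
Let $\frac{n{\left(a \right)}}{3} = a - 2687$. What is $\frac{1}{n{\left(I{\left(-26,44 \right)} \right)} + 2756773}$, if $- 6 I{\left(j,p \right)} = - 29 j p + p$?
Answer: $\frac{1}{2732102} \approx 3.6602 \cdot 10^{-7}$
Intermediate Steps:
$I{\left(j,p \right)} = - \frac{p}{6} + \frac{29 j p}{6}$ ($I{\left(j,p \right)} = - \frac{- 29 j p + p}{6} = - \frac{p - 29 j p}{6} = - \frac{p}{6} + \frac{29 j p}{6}$)
$n{\left(a \right)} = -8061 + 3 a$ ($n{\left(a \right)} = 3 \left(a - 2687\right) = 3 \left(-2687 + a\right) = -8061 + 3 a$)
$\frac{1}{n{\left(I{\left(-26,44 \right)} \right)} + 2756773} = \frac{1}{\left(-8061 + 3 \cdot \frac{1}{6} \cdot 44 \left(-1 + 29 \left(-26\right)\right)\right) + 2756773} = \frac{1}{\left(-8061 + 3 \cdot \frac{1}{6} \cdot 44 \left(-1 - 754\right)\right) + 2756773} = \frac{1}{\left(-8061 + 3 \cdot \frac{1}{6} \cdot 44 \left(-755\right)\right) + 2756773} = \frac{1}{\left(-8061 + 3 \left(- \frac{16610}{3}\right)\right) + 2756773} = \frac{1}{\left(-8061 - 16610\right) + 2756773} = \frac{1}{-24671 + 2756773} = \frac{1}{2732102}$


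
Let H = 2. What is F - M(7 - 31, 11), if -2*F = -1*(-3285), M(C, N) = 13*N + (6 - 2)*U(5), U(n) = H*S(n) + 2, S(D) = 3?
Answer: -3635/2 ≈ -1817.5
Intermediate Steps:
U(n) = 8 (U(n) = 2*3 + 2 = 6 + 2 = 8)
M(C, N) = 32 + 13*N (M(C, N) = 13*N + (6 - 2)*8 = 13*N + 4*8 = 13*N + 32 = 32 + 13*N)
F = -3285/2 (F = -(-1)*(-3285)/2 = -½*3285 = -3285/2 ≈ -1642.5)
F - M(7 - 31, 11) = -3285/2 - (32 + 13*11) = -3285/2 - (32 + 143) = -3285/2 - 1*175 = -3285/2 - 175 = -3635/2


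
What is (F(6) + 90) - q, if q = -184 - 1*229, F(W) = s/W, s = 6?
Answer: 504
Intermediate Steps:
F(W) = 6/W
q = -413 (q = -184 - 229 = -413)
(F(6) + 90) - q = (6/6 + 90) - 1*(-413) = (6*(1/6) + 90) + 413 = (1 + 90) + 413 = 91 + 413 = 504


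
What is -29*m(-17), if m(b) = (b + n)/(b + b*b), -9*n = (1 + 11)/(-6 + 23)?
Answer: 25259/13872 ≈ 1.8209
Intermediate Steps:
n = -4/51 (n = -(1 + 11)/(9*(-6 + 23)) = -4/(3*17) = -⅑*12/17 = -4/51 ≈ -0.078431)
m(b) = (-4/51 + b)/(b + b²) (m(b) = (b - 4/51)/(b + b*b) = (-4/51 + b)/(b + b²))
-29*m(-17) = -29*(-4/51 - 17)/((-17)*(1 - 17)) = -(-29)*(-871)/(17*(-16)*51) = -(-29)*(-1)*(-871)/(17*16*51) = -29*(-871/13872) = 25259/13872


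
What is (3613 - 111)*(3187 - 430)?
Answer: 9655014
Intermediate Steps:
(3613 - 111)*(3187 - 430) = 3502*2757 = 9655014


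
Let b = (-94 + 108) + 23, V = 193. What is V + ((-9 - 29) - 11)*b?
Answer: -1620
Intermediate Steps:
b = 37 (b = 14 + 23 = 37)
V + ((-9 - 29) - 11)*b = 193 + ((-9 - 29) - 11)*37 = 193 + (-38 - 11)*37 = 193 - 49*37 = 193 - 1813 = -1620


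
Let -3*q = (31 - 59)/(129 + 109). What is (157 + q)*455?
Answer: 3644095/51 ≈ 71453.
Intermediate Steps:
q = 2/51 (q = -(31 - 59)/(3*(129 + 109)) = -(-28)/(3*238) = -⅓*(-2/17) = 2/51 ≈ 0.039216)
(157 + q)*455 = (157 + 2/51)*455 = (8009/51)*455 = 3644095/51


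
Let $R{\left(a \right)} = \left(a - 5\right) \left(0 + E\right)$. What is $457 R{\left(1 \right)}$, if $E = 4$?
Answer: $-7312$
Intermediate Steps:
$R{\left(a \right)} = -20 + 4 a$ ($R{\left(a \right)} = \left(a - 5\right) \left(0 + 4\right) = \left(-5 + a\right) 4 = -20 + 4 a$)
$457 R{\left(1 \right)} = 457 \left(-20 + 4 \cdot 1\right) = 457 \left(-20 + 4\right) = 457 \left(-16\right) = -7312$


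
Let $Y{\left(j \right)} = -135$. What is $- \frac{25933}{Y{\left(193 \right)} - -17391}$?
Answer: $- \frac{25933}{17256} \approx -1.5028$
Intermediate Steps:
$- \frac{25933}{Y{\left(193 \right)} - -17391} = - \frac{25933}{-135 - -17391} = - \frac{25933}{-135 + 17391} = - \frac{25933}{17256}$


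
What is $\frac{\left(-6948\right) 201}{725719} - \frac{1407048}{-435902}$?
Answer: $\frac{206181700608}{158171181769} \approx 1.3035$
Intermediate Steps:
$\frac{\left(-6948\right) 201}{725719} - \frac{1407048}{-435902} = \left(-1396548\right) \frac{1}{725719} - - \frac{703524}{217951} = - \frac{1396548}{725719} + \frac{703524}{217951} = \frac{206181700608}{158171181769}$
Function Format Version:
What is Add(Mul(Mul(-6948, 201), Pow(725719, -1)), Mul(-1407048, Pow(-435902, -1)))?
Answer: Rational(206181700608, 158171181769) ≈ 1.3035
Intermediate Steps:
Add(Mul(Mul(-6948, 201), Pow(725719, -1)), Mul(-1407048, Pow(-435902, -1))) = Add(Mul(-1396548, Rational(1, 725719)), Mul(-1407048, Rational(-1, 435902))) = Add(Rational(-1396548, 725719), Rational(703524, 217951)) = Rational(206181700608, 158171181769)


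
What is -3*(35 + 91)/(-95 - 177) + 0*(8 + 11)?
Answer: 189/136 ≈ 1.3897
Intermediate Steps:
-3*(35 + 91)/(-95 - 177) + 0*(8 + 11) = -378/(-272) + 0*19 = -378*(-1)/272 + 0 = -3*(-63/136) + 0 = 189/136 + 0 = 189/136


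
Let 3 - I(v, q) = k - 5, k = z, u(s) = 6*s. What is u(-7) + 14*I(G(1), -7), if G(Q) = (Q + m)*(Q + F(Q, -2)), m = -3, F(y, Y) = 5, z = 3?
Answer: 28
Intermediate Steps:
k = 3
G(Q) = (-3 + Q)*(5 + Q) (G(Q) = (Q - 3)*(Q + 5) = (-3 + Q)*(5 + Q))
I(v, q) = 5 (I(v, q) = 3 - (3 - 5) = 3 - 1*(-2) = 3 + 2 = 5)
u(-7) + 14*I(G(1), -7) = 6*(-7) + 14*5 = -42 + 70 = 28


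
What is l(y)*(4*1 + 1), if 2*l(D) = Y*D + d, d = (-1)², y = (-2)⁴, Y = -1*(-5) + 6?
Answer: 885/2 ≈ 442.50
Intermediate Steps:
Y = 11 (Y = 5 + 6 = 11)
y = 16
d = 1
l(D) = ½ + 11*D/2 (l(D) = (11*D + 1)/2 = (1 + 11*D)/2 = ½ + 11*D/2)
l(y)*(4*1 + 1) = (½ + (11/2)*16)*(4*1 + 1) = (½ + 88)*(4 + 1) = (177/2)*5 = 885/2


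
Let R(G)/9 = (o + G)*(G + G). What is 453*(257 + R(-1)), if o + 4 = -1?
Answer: 165345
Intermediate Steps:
o = -5 (o = -4 - 1 = -5)
R(G) = 18*G*(-5 + G) (R(G) = 9*((-5 + G)*(G + G)) = 9*((-5 + G)*(2*G)) = 9*(2*G*(-5 + G)) = 18*G*(-5 + G))
453*(257 + R(-1)) = 453*(257 + 18*(-1)*(-5 - 1)) = 453*(257 + 18*(-1)*(-6)) = 453*(257 + 108) = 453*365 = 165345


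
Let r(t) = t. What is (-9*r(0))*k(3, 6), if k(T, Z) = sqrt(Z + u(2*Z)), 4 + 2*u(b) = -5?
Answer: 0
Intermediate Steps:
u(b) = -9/2 (u(b) = -2 + (1/2)*(-5) = -2 - 5/2 = -9/2)
k(T, Z) = sqrt(-9/2 + Z) (k(T, Z) = sqrt(Z - 9/2) = sqrt(-9/2 + Z))
(-9*r(0))*k(3, 6) = (-9*0)*(sqrt(-18 + 4*6)/2) = 0*(sqrt(-18 + 24)/2) = 0*(sqrt(6)/2) = 0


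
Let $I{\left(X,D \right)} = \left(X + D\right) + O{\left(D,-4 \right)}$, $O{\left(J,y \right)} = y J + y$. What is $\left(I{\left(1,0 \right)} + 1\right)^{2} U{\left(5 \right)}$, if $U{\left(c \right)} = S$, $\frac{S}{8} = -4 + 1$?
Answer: $-96$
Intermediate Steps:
$O{\left(J,y \right)} = y + J y$ ($O{\left(J,y \right)} = J y + y = y + J y$)
$S = -24$ ($S = 8 \left(-4 + 1\right) = 8 \left(-3\right) = -24$)
$U{\left(c \right)} = -24$
$I{\left(X,D \right)} = -4 + X - 3 D$ ($I{\left(X,D \right)} = \left(X + D\right) - 4 \left(1 + D\right) = \left(D + X\right) - \left(4 + 4 D\right) = -4 + X - 3 D$)
$\left(I{\left(1,0 \right)} + 1\right)^{2} U{\left(5 \right)} = \left(\left(-4 + 1 - 0\right) + 1\right)^{2} \left(-24\right) = \left(\left(-4 + 1 + 0\right) + 1\right)^{2} \left(-24\right) = \left(-3 + 1\right)^{2} \left(-24\right) = \left(-2\right)^{2} \left(-24\right) = 4 \left(-24\right) = -96$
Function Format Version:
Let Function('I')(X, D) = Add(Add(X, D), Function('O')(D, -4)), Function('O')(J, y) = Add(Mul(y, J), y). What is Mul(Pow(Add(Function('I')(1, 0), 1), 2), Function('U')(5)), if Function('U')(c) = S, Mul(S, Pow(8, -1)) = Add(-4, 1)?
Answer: -96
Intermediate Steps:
Function('O')(J, y) = Add(y, Mul(J, y)) (Function('O')(J, y) = Add(Mul(J, y), y) = Add(y, Mul(J, y)))
S = -24 (S = Mul(8, Add(-4, 1)) = Mul(8, -3) = -24)
Function('U')(c) = -24
Function('I')(X, D) = Add(-4, X, Mul(-3, D)) (Function('I')(X, D) = Add(Add(X, D), Mul(-4, Add(1, D))) = Add(Add(D, X), Add(-4, Mul(-4, D))) = Add(-4, X, Mul(-3, D)))
Mul(Pow(Add(Function('I')(1, 0), 1), 2), Function('U')(5)) = Mul(Pow(Add(Add(-4, 1, Mul(-3, 0)), 1), 2), -24) = Mul(Pow(Add(Add(-4, 1, 0), 1), 2), -24) = Mul(Pow(Add(-3, 1), 2), -24) = Mul(Pow(-2, 2), -24) = Mul(4, -24) = -96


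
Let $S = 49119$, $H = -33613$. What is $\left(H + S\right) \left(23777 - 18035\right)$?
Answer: $89035452$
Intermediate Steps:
$\left(H + S\right) \left(23777 - 18035\right) = \left(-33613 + 49119\right) \left(23777 - 18035\right) = 15506 \cdot 5742 = 89035452$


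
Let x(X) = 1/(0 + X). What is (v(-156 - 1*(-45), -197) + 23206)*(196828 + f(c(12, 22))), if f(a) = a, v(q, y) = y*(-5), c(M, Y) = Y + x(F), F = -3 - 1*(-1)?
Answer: 9523972509/2 ≈ 4.7620e+9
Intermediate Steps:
F = -2 (F = -3 + 1 = -2)
x(X) = 1/X
c(M, Y) = -½ + Y (c(M, Y) = Y + 1/(-2) = Y - ½ = -½ + Y)
v(q, y) = -5*y
(v(-156 - 1*(-45), -197) + 23206)*(196828 + f(c(12, 22))) = (-5*(-197) + 23206)*(196828 + (-½ + 22)) = (985 + 23206)*(196828 + 43/2) = 24191*(393699/2) = 9523972509/2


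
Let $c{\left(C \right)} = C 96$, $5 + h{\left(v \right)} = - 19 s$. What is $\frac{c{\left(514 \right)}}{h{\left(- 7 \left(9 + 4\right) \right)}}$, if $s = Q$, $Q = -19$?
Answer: $\frac{12336}{89} \approx 138.61$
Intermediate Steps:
$s = -19$
$h{\left(v \right)} = 356$ ($h{\left(v \right)} = -5 - -361 = -5 + 361 = 356$)
$c{\left(C \right)} = 96 C$
$\frac{c{\left(514 \right)}}{h{\left(- 7 \left(9 + 4\right) \right)}} = \frac{96 \cdot 514}{356} = 49344 \cdot \frac{1}{356} = \frac{12336}{89}$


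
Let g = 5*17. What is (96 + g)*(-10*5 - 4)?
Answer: -9774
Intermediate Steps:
g = 85
(96 + g)*(-10*5 - 4) = (96 + 85)*(-10*5 - 4) = 181*(-50 - 4) = 181*(-54) = -9774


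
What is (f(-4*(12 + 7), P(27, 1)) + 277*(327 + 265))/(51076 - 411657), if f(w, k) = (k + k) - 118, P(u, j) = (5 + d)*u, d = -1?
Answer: -164082/360581 ≈ -0.45505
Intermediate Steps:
P(u, j) = 4*u (P(u, j) = (5 - 1)*u = 4*u)
f(w, k) = -118 + 2*k (f(w, k) = 2*k - 118 = -118 + 2*k)
(f(-4*(12 + 7), P(27, 1)) + 277*(327 + 265))/(51076 - 411657) = ((-118 + 2*(4*27)) + 277*(327 + 265))/(51076 - 411657) = ((-118 + 2*108) + 277*592)/(-360581) = ((-118 + 216) + 163984)*(-1/360581) = (98 + 163984)*(-1/360581) = 164082*(-1/360581) = -164082/360581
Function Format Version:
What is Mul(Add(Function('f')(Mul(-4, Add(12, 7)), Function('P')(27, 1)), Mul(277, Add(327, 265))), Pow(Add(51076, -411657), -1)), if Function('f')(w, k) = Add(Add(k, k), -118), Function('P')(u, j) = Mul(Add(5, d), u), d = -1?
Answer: Rational(-164082, 360581) ≈ -0.45505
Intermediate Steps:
Function('P')(u, j) = Mul(4, u) (Function('P')(u, j) = Mul(Add(5, -1), u) = Mul(4, u))
Function('f')(w, k) = Add(-118, Mul(2, k)) (Function('f')(w, k) = Add(Mul(2, k), -118) = Add(-118, Mul(2, k)))
Mul(Add(Function('f')(Mul(-4, Add(12, 7)), Function('P')(27, 1)), Mul(277, Add(327, 265))), Pow(Add(51076, -411657), -1)) = Mul(Add(Add(-118, Mul(2, Mul(4, 27))), Mul(277, Add(327, 265))), Pow(Add(51076, -411657), -1)) = Mul(Add(Add(-118, Mul(2, 108)), Mul(277, 592)), Pow(-360581, -1)) = Mul(Add(Add(-118, 216), 163984), Rational(-1, 360581)) = Mul(Add(98, 163984), Rational(-1, 360581)) = Mul(164082, Rational(-1, 360581)) = Rational(-164082, 360581)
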